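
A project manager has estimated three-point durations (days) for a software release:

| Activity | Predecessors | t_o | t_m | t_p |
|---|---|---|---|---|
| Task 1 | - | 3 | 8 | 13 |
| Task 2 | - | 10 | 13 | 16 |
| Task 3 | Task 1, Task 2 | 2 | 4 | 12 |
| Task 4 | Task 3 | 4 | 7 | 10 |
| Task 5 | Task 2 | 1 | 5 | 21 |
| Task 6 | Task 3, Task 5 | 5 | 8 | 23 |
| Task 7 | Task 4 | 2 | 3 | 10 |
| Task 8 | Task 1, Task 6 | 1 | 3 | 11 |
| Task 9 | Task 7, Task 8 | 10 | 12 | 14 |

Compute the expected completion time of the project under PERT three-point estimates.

46 days

te_Task 1 = (3 + 4·8 + 13)/6 = 48/6 = 8
te_Task 2 = (10 + 4·13 + 16)/6 = 78/6 = 13
te_Task 3 = (2 + 4·4 + 12)/6 = 30/6 = 5
te_Task 4 = (4 + 4·7 + 10)/6 = 42/6 = 7
te_Task 5 = (1 + 4·5 + 21)/6 = 42/6 = 7
te_Task 6 = (5 + 4·8 + 23)/6 = 60/6 = 10
te_Task 7 = (2 + 4·3 + 10)/6 = 24/6 = 4
te_Task 8 = (1 + 4·3 + 11)/6 = 24/6 = 4
te_Task 9 = (10 + 4·12 + 14)/6 = 72/6 = 12

Forward pass:
ES_Task 1 = 0; EF_Task 1 = 8
ES_Task 2 = 0; EF_Task 2 = 13
ES_Task 3 = max(EF_Task 1=8, EF_Task 2=13) = 13; EF_Task 3 = 13+5 = 18
ES_Task 4 = 18; EF_Task 4 = 18+7 = 25
ES_Task 5 = 13; EF_Task 5 = 13+7 = 20
ES_Task 6 = max(EF_Task 3=18, EF_Task 5=20) = 20; EF_Task 6 = 20+10 = 30
ES_Task 7 = 25; EF_Task 7 = 25+4 = 29
ES_Task 8 = max(EF_Task 1=8, EF_Task 6=30) = 30; EF_Task 8 = 30+4 = 34
ES_Task 9 = max(EF_Task 7=29, EF_Task 8=34) = 34; EF_Task 9 = 34+12 = 46
Expected project duration μ = 46 days. Critical path: Task 2 → Task 5 → Task 6 → Task 8 → Task 9.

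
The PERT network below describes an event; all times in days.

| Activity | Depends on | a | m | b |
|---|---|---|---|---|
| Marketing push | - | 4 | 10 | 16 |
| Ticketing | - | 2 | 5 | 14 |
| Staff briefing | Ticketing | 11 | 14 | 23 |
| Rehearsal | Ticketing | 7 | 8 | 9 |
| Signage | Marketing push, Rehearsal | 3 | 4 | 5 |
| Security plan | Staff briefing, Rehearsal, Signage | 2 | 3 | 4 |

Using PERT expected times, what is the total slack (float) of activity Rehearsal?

3 days

te_Marketing push = (4 + 4·10 + 16)/6 = 60/6 = 10
te_Ticketing = (2 + 4·5 + 14)/6 = 36/6 = 6
te_Staff briefing = (11 + 4·14 + 23)/6 = 90/6 = 15
te_Rehearsal = (7 + 4·8 + 9)/6 = 48/6 = 8
te_Signage = (3 + 4·4 + 5)/6 = 24/6 = 4
te_Security plan = (2 + 4·3 + 4)/6 = 18/6 = 3

Forward pass:
ES_Marketing push = 0; EF_Marketing push = 10
ES_Ticketing = 0; EF_Ticketing = 6
ES_Staff briefing = 6; EF_Staff briefing = 6+15 = 21
ES_Rehearsal = 6; EF_Rehearsal = 6+8 = 14
ES_Signage = max(EF_Marketing push=10, EF_Rehearsal=14) = 14; EF_Signage = 14+4 = 18
ES_Security plan = max(EF_Staff briefing=21, EF_Rehearsal=14, EF_Signage=18) = 21; EF_Security plan = 21+3 = 24
Expected project duration μ = 24 days. Critical path: Ticketing → Staff briefing → Security plan.

Backward pass:
LF_Security plan = 24; LS_Security plan = 24−3 = 21
LF_Signage = LS_Security plan = 21; LS_Signage = 21−4 = 17
LF_Rehearsal = min(LS_Signage=17, LS_Security plan=21) = 17; LS_Rehearsal = 17−8 = 9
LF_Staff briefing = LS_Security plan = 21; LS_Staff briefing = 21−15 = 6
LF_Ticketing = min(LS_Staff briefing=6, LS_Rehearsal=9) = 6; LS_Ticketing = 6−6 = 0
LF_Marketing push = LS_Signage = 17; LS_Marketing push = 17−10 = 7
Slack_Rehearsal = LS_Rehearsal − ES_Rehearsal = 9 − 6 = 3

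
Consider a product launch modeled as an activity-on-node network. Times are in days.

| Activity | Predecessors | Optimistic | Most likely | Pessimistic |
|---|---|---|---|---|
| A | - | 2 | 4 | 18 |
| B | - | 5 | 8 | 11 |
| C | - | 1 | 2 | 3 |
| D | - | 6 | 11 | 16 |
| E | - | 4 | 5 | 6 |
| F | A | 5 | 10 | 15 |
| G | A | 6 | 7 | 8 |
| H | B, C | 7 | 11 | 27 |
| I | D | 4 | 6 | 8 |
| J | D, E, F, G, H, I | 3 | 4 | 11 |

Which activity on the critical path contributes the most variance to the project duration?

H

te_A = (2 + 4·4 + 18)/6 = 36/6 = 6; σ²_A = ((18−2)/6)² = 7.111
te_B = (5 + 4·8 + 11)/6 = 48/6 = 8; σ²_B = ((11−5)/6)² = 1.000
te_C = (1 + 4·2 + 3)/6 = 12/6 = 2; σ²_C = ((3−1)/6)² = 0.111
te_D = (6 + 4·11 + 16)/6 = 66/6 = 11; σ²_D = ((16−6)/6)² = 2.778
te_E = (4 + 4·5 + 6)/6 = 30/6 = 5; σ²_E = ((6−4)/6)² = 0.111
te_F = (5 + 4·10 + 15)/6 = 60/6 = 10; σ²_F = ((15−5)/6)² = 2.778
te_G = (6 + 4·7 + 8)/6 = 42/6 = 7; σ²_G = ((8−6)/6)² = 0.111
te_H = (7 + 4·11 + 27)/6 = 78/6 = 13; σ²_H = ((27−7)/6)² = 11.111
te_I = (4 + 4·6 + 8)/6 = 36/6 = 6; σ²_I = ((8−4)/6)² = 0.444
te_J = (3 + 4·4 + 11)/6 = 30/6 = 5; σ²_J = ((11−3)/6)² = 1.778

Forward pass:
ES_A = 0; EF_A = 6
ES_B = 0; EF_B = 8
ES_C = 0; EF_C = 2
ES_D = 0; EF_D = 11
ES_E = 0; EF_E = 5
ES_F = 6; EF_F = 6+10 = 16
ES_G = 6; EF_G = 6+7 = 13
ES_H = max(EF_B=8, EF_C=2) = 8; EF_H = 8+13 = 21
ES_I = 11; EF_I = 11+6 = 17
ES_J = max(EF_D=11, EF_E=5, EF_F=16, EF_G=13, EF_H=21, EF_I=17) = 21; EF_J = 21+5 = 26
Expected project duration μ = 26 days. Critical path: B → H → J.

Variances on critical path: σ²_B=1.000, σ²_H=11.111, σ²_J=1.778.
Largest is σ²_H = 11.111.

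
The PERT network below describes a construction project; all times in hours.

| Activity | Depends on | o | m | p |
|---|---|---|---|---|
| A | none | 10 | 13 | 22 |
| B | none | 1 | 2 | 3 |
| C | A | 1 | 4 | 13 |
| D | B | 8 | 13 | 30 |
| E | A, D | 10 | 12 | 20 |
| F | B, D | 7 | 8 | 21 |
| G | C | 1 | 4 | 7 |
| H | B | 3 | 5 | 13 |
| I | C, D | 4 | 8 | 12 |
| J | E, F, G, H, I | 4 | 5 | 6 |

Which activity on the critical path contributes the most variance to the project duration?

D

te_A = (10 + 4·13 + 22)/6 = 84/6 = 14; σ²_A = ((22−10)/6)² = 4.000
te_B = (1 + 4·2 + 3)/6 = 12/6 = 2; σ²_B = ((3−1)/6)² = 0.111
te_C = (1 + 4·4 + 13)/6 = 30/6 = 5; σ²_C = ((13−1)/6)² = 4.000
te_D = (8 + 4·13 + 30)/6 = 90/6 = 15; σ²_D = ((30−8)/6)² = 13.444
te_E = (10 + 4·12 + 20)/6 = 78/6 = 13; σ²_E = ((20−10)/6)² = 2.778
te_F = (7 + 4·8 + 21)/6 = 60/6 = 10; σ²_F = ((21−7)/6)² = 5.444
te_G = (1 + 4·4 + 7)/6 = 24/6 = 4; σ²_G = ((7−1)/6)² = 1.000
te_H = (3 + 4·5 + 13)/6 = 36/6 = 6; σ²_H = ((13−3)/6)² = 2.778
te_I = (4 + 4·8 + 12)/6 = 48/6 = 8; σ²_I = ((12−4)/6)² = 1.778
te_J = (4 + 4·5 + 6)/6 = 30/6 = 5; σ²_J = ((6−4)/6)² = 0.111

Forward pass:
ES_A = 0; EF_A = 14
ES_B = 0; EF_B = 2
ES_C = 14; EF_C = 14+5 = 19
ES_D = 2; EF_D = 2+15 = 17
ES_E = max(EF_A=14, EF_D=17) = 17; EF_E = 17+13 = 30
ES_F = max(EF_B=2, EF_D=17) = 17; EF_F = 17+10 = 27
ES_G = 19; EF_G = 19+4 = 23
ES_H = 2; EF_H = 2+6 = 8
ES_I = max(EF_C=19, EF_D=17) = 19; EF_I = 19+8 = 27
ES_J = max(EF_E=30, EF_F=27, EF_G=23, EF_H=8, EF_I=27) = 30; EF_J = 30+5 = 35
Expected project duration μ = 35 hours. Critical path: B → D → E → J.

Variances on critical path: σ²_B=0.111, σ²_D=13.444, σ²_E=2.778, σ²_J=0.111.
Largest is σ²_D = 13.444.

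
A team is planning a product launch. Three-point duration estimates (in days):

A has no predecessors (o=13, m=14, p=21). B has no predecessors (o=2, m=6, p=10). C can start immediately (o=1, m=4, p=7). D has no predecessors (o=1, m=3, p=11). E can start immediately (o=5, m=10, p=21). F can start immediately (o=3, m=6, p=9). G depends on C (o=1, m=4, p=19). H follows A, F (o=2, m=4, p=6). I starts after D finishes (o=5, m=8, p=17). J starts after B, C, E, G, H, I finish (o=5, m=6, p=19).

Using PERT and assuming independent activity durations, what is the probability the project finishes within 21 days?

te_A = (13 + 4·14 + 21)/6 = 90/6 = 15; σ²_A = ((21−13)/6)² = 1.778
te_B = (2 + 4·6 + 10)/6 = 36/6 = 6; σ²_B = ((10−2)/6)² = 1.778
te_C = (1 + 4·4 + 7)/6 = 24/6 = 4; σ²_C = ((7−1)/6)² = 1.000
te_D = (1 + 4·3 + 11)/6 = 24/6 = 4; σ²_D = ((11−1)/6)² = 2.778
te_E = (5 + 4·10 + 21)/6 = 66/6 = 11; σ²_E = ((21−5)/6)² = 7.111
te_F = (3 + 4·6 + 9)/6 = 36/6 = 6; σ²_F = ((9−3)/6)² = 1.000
te_G = (1 + 4·4 + 19)/6 = 36/6 = 6; σ²_G = ((19−1)/6)² = 9.000
te_H = (2 + 4·4 + 6)/6 = 24/6 = 4; σ²_H = ((6−2)/6)² = 0.444
te_I = (5 + 4·8 + 17)/6 = 54/6 = 9; σ²_I = ((17−5)/6)² = 4.000
te_J = (5 + 4·6 + 19)/6 = 48/6 = 8; σ²_J = ((19−5)/6)² = 5.444

Forward pass:
ES_A = 0; EF_A = 15
ES_B = 0; EF_B = 6
ES_C = 0; EF_C = 4
ES_D = 0; EF_D = 4
ES_E = 0; EF_E = 11
ES_F = 0; EF_F = 6
ES_G = 4; EF_G = 4+6 = 10
ES_H = max(EF_A=15, EF_F=6) = 15; EF_H = 15+4 = 19
ES_I = 4; EF_I = 4+9 = 13
ES_J = max(EF_B=6, EF_C=4, EF_E=11, EF_G=10, EF_H=19, EF_I=13) = 19; EF_J = 19+8 = 27
Expected project duration μ = 27 days. Critical path: A → H → J.

Variance along critical path = 1.778 + 0.444 + 5.444 = 7.667; σ = √7.667 = 2.769 days.
Z = (21 − 27) / 2.769 = -2.167
P(T ≤ 21) = Φ(-2.167) ≈ 0.015

0.015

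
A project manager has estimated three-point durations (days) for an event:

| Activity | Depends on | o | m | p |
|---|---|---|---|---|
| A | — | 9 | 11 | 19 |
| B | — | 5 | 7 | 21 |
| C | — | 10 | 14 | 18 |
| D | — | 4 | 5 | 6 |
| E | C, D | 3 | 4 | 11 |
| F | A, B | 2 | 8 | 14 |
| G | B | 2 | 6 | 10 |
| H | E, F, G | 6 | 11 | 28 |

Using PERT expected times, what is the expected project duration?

te_A = (9 + 4·11 + 19)/6 = 72/6 = 12
te_B = (5 + 4·7 + 21)/6 = 54/6 = 9
te_C = (10 + 4·14 + 18)/6 = 84/6 = 14
te_D = (4 + 4·5 + 6)/6 = 30/6 = 5
te_E = (3 + 4·4 + 11)/6 = 30/6 = 5
te_F = (2 + 4·8 + 14)/6 = 48/6 = 8
te_G = (2 + 4·6 + 10)/6 = 36/6 = 6
te_H = (6 + 4·11 + 28)/6 = 78/6 = 13

Forward pass:
ES_A = 0; EF_A = 12
ES_B = 0; EF_B = 9
ES_C = 0; EF_C = 14
ES_D = 0; EF_D = 5
ES_E = max(EF_C=14, EF_D=5) = 14; EF_E = 14+5 = 19
ES_F = max(EF_A=12, EF_B=9) = 12; EF_F = 12+8 = 20
ES_G = 9; EF_G = 9+6 = 15
ES_H = max(EF_E=19, EF_F=20, EF_G=15) = 20; EF_H = 20+13 = 33
Expected project duration μ = 33 days. Critical path: A → F → H.

33 days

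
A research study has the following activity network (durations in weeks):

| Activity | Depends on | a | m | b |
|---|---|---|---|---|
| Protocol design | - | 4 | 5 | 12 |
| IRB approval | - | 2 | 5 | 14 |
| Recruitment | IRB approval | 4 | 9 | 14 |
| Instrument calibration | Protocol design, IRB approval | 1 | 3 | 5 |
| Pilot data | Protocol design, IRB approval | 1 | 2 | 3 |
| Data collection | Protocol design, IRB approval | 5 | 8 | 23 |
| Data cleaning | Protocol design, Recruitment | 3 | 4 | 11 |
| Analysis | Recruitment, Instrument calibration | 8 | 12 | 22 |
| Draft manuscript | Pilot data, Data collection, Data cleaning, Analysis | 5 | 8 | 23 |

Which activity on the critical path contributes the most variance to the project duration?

Draft manuscript

te_Protocol design = (4 + 4·5 + 12)/6 = 36/6 = 6; σ²_Protocol design = ((12−4)/6)² = 1.778
te_IRB approval = (2 + 4·5 + 14)/6 = 36/6 = 6; σ²_IRB approval = ((14−2)/6)² = 4.000
te_Recruitment = (4 + 4·9 + 14)/6 = 54/6 = 9; σ²_Recruitment = ((14−4)/6)² = 2.778
te_Instrument calibration = (1 + 4·3 + 5)/6 = 18/6 = 3; σ²_Instrument calibration = ((5−1)/6)² = 0.444
te_Pilot data = (1 + 4·2 + 3)/6 = 12/6 = 2; σ²_Pilot data = ((3−1)/6)² = 0.111
te_Data collection = (5 + 4·8 + 23)/6 = 60/6 = 10; σ²_Data collection = ((23−5)/6)² = 9.000
te_Data cleaning = (3 + 4·4 + 11)/6 = 30/6 = 5; σ²_Data cleaning = ((11−3)/6)² = 1.778
te_Analysis = (8 + 4·12 + 22)/6 = 78/6 = 13; σ²_Analysis = ((22−8)/6)² = 5.444
te_Draft manuscript = (5 + 4·8 + 23)/6 = 60/6 = 10; σ²_Draft manuscript = ((23−5)/6)² = 9.000

Forward pass:
ES_Protocol design = 0; EF_Protocol design = 6
ES_IRB approval = 0; EF_IRB approval = 6
ES_Recruitment = 6; EF_Recruitment = 6+9 = 15
ES_Instrument calibration = max(EF_Protocol design=6, EF_IRB approval=6) = 6; EF_Instrument calibration = 6+3 = 9
ES_Pilot data = max(EF_Protocol design=6, EF_IRB approval=6) = 6; EF_Pilot data = 6+2 = 8
ES_Data collection = max(EF_Protocol design=6, EF_IRB approval=6) = 6; EF_Data collection = 6+10 = 16
ES_Data cleaning = max(EF_Protocol design=6, EF_Recruitment=15) = 15; EF_Data cleaning = 15+5 = 20
ES_Analysis = max(EF_Recruitment=15, EF_Instrument calibration=9) = 15; EF_Analysis = 15+13 = 28
ES_Draft manuscript = max(EF_Pilot data=8, EF_Data collection=16, EF_Data cleaning=20, EF_Analysis=28) = 28; EF_Draft manuscript = 28+10 = 38
Expected project duration μ = 38 weeks. Critical path: IRB approval → Recruitment → Analysis → Draft manuscript.

Variances on critical path: σ²_IRB approval=4.000, σ²_Recruitment=2.778, σ²_Analysis=5.444, σ²_Draft manuscript=9.000.
Largest is σ²_Draft manuscript = 9.000.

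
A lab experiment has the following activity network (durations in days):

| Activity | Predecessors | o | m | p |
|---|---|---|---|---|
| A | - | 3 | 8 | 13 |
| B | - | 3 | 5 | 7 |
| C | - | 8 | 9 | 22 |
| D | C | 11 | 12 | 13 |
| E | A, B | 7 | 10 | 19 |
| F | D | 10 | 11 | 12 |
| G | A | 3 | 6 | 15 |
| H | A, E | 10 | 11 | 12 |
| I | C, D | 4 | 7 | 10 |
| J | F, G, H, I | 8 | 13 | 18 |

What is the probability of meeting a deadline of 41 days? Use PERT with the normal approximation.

0.019

te_A = (3 + 4·8 + 13)/6 = 48/6 = 8; σ²_A = ((13−3)/6)² = 2.778
te_B = (3 + 4·5 + 7)/6 = 30/6 = 5; σ²_B = ((7−3)/6)² = 0.444
te_C = (8 + 4·9 + 22)/6 = 66/6 = 11; σ²_C = ((22−8)/6)² = 5.444
te_D = (11 + 4·12 + 13)/6 = 72/6 = 12; σ²_D = ((13−11)/6)² = 0.111
te_E = (7 + 4·10 + 19)/6 = 66/6 = 11; σ²_E = ((19−7)/6)² = 4.000
te_F = (10 + 4·11 + 12)/6 = 66/6 = 11; σ²_F = ((12−10)/6)² = 0.111
te_G = (3 + 4·6 + 15)/6 = 42/6 = 7; σ²_G = ((15−3)/6)² = 4.000
te_H = (10 + 4·11 + 12)/6 = 66/6 = 11; σ²_H = ((12−10)/6)² = 0.111
te_I = (4 + 4·7 + 10)/6 = 42/6 = 7; σ²_I = ((10−4)/6)² = 1.000
te_J = (8 + 4·13 + 18)/6 = 78/6 = 13; σ²_J = ((18−8)/6)² = 2.778

Forward pass:
ES_A = 0; EF_A = 8
ES_B = 0; EF_B = 5
ES_C = 0; EF_C = 11
ES_D = 11; EF_D = 11+12 = 23
ES_E = max(EF_A=8, EF_B=5) = 8; EF_E = 8+11 = 19
ES_F = 23; EF_F = 23+11 = 34
ES_G = 8; EF_G = 8+7 = 15
ES_H = max(EF_A=8, EF_E=19) = 19; EF_H = 19+11 = 30
ES_I = max(EF_C=11, EF_D=23) = 23; EF_I = 23+7 = 30
ES_J = max(EF_F=34, EF_G=15, EF_H=30, EF_I=30) = 34; EF_J = 34+13 = 47
Expected project duration μ = 47 days. Critical path: C → D → F → J.

Variance along critical path = 5.444 + 0.111 + 0.111 + 2.778 = 8.444; σ = √8.444 = 2.906 days.
Z = (41 − 47) / 2.906 = -2.065
P(T ≤ 41) = Φ(-2.065) ≈ 0.019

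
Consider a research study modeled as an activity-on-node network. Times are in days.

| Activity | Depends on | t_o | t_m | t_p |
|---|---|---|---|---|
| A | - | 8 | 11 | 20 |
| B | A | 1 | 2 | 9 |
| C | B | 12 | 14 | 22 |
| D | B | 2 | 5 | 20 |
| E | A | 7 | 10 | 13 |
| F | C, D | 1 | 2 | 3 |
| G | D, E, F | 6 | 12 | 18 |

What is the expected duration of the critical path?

te_A = (8 + 4·11 + 20)/6 = 72/6 = 12
te_B = (1 + 4·2 + 9)/6 = 18/6 = 3
te_C = (12 + 4·14 + 22)/6 = 90/6 = 15
te_D = (2 + 4·5 + 20)/6 = 42/6 = 7
te_E = (7 + 4·10 + 13)/6 = 60/6 = 10
te_F = (1 + 4·2 + 3)/6 = 12/6 = 2
te_G = (6 + 4·12 + 18)/6 = 72/6 = 12

Forward pass:
ES_A = 0; EF_A = 12
ES_B = 12; EF_B = 12+3 = 15
ES_C = 15; EF_C = 15+15 = 30
ES_D = 15; EF_D = 15+7 = 22
ES_E = 12; EF_E = 12+10 = 22
ES_F = max(EF_C=30, EF_D=22) = 30; EF_F = 30+2 = 32
ES_G = max(EF_D=22, EF_E=22, EF_F=32) = 32; EF_G = 32+12 = 44
Expected project duration μ = 44 days. Critical path: A → B → C → F → G.

44 days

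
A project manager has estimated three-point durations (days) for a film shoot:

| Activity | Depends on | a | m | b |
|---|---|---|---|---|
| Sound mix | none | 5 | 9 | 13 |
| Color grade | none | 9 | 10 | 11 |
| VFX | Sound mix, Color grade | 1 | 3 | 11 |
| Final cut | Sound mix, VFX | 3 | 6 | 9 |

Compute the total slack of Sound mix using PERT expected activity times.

1 days

te_Sound mix = (5 + 4·9 + 13)/6 = 54/6 = 9
te_Color grade = (9 + 4·10 + 11)/6 = 60/6 = 10
te_VFX = (1 + 4·3 + 11)/6 = 24/6 = 4
te_Final cut = (3 + 4·6 + 9)/6 = 36/6 = 6

Forward pass:
ES_Sound mix = 0; EF_Sound mix = 9
ES_Color grade = 0; EF_Color grade = 10
ES_VFX = max(EF_Sound mix=9, EF_Color grade=10) = 10; EF_VFX = 10+4 = 14
ES_Final cut = max(EF_Sound mix=9, EF_VFX=14) = 14; EF_Final cut = 14+6 = 20
Expected project duration μ = 20 days. Critical path: Color grade → VFX → Final cut.

Backward pass:
LF_Final cut = 20; LS_Final cut = 20−6 = 14
LF_VFX = LS_Final cut = 14; LS_VFX = 14−4 = 10
LF_Color grade = LS_VFX = 10; LS_Color grade = 10−10 = 0
LF_Sound mix = min(LS_VFX=10, LS_Final cut=14) = 10; LS_Sound mix = 10−9 = 1
Slack_Sound mix = LS_Sound mix − ES_Sound mix = 1 − 0 = 1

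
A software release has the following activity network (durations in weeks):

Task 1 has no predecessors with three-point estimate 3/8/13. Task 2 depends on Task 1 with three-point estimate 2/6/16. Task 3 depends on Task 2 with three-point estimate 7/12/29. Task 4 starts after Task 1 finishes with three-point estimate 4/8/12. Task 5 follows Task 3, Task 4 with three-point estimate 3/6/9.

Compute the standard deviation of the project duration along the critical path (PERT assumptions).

te_Task 1 = (3 + 4·8 + 13)/6 = 48/6 = 8; σ²_Task 1 = ((13−3)/6)² = 2.778
te_Task 2 = (2 + 4·6 + 16)/6 = 42/6 = 7; σ²_Task 2 = ((16−2)/6)² = 5.444
te_Task 3 = (7 + 4·12 + 29)/6 = 84/6 = 14; σ²_Task 3 = ((29−7)/6)² = 13.444
te_Task 4 = (4 + 4·8 + 12)/6 = 48/6 = 8; σ²_Task 4 = ((12−4)/6)² = 1.778
te_Task 5 = (3 + 4·6 + 9)/6 = 36/6 = 6; σ²_Task 5 = ((9−3)/6)² = 1.000

Forward pass:
ES_Task 1 = 0; EF_Task 1 = 8
ES_Task 2 = 8; EF_Task 2 = 8+7 = 15
ES_Task 3 = 15; EF_Task 3 = 15+14 = 29
ES_Task 4 = 8; EF_Task 4 = 8+8 = 16
ES_Task 5 = max(EF_Task 3=29, EF_Task 4=16) = 29; EF_Task 5 = 29+6 = 35
Expected project duration μ = 35 weeks. Critical path: Task 1 → Task 2 → Task 3 → Task 5.

Variance along critical path = 2.778 + 5.444 + 13.444 + 1.000 = 22.667
σ = √22.667 = 4.761 weeks

4.76 weeks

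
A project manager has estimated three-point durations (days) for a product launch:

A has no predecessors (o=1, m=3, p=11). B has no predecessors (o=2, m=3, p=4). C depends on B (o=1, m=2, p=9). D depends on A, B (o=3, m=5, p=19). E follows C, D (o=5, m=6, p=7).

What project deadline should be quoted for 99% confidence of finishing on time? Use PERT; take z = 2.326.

te_A = (1 + 4·3 + 11)/6 = 24/6 = 4; σ²_A = ((11−1)/6)² = 2.778
te_B = (2 + 4·3 + 4)/6 = 18/6 = 3; σ²_B = ((4−2)/6)² = 0.111
te_C = (1 + 4·2 + 9)/6 = 18/6 = 3; σ²_C = ((9−1)/6)² = 1.778
te_D = (3 + 4·5 + 19)/6 = 42/6 = 7; σ²_D = ((19−3)/6)² = 7.111
te_E = (5 + 4·6 + 7)/6 = 36/6 = 6; σ²_E = ((7−5)/6)² = 0.111

Forward pass:
ES_A = 0; EF_A = 4
ES_B = 0; EF_B = 3
ES_C = 3; EF_C = 3+3 = 6
ES_D = max(EF_A=4, EF_B=3) = 4; EF_D = 4+7 = 11
ES_E = max(EF_C=6, EF_D=11) = 11; EF_E = 11+6 = 17
Expected project duration μ = 17 days. Critical path: A → D → E.

Variance along critical path = 2.778 + 7.111 + 0.111 = 10.000; σ = 3.162 days.
D = μ + z·σ = 17 + 2.326·3.162 = 24.4 days

24.4 days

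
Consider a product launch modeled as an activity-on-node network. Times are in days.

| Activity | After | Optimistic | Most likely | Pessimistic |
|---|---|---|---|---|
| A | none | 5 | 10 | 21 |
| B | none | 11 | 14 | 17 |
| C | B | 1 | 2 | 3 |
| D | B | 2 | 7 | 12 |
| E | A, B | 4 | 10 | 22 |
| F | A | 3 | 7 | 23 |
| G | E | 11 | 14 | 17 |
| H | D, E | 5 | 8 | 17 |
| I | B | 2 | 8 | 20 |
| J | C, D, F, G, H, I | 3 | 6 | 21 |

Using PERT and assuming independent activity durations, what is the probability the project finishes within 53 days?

te_A = (5 + 4·10 + 21)/6 = 66/6 = 11; σ²_A = ((21−5)/6)² = 7.111
te_B = (11 + 4·14 + 17)/6 = 84/6 = 14; σ²_B = ((17−11)/6)² = 1.000
te_C = (1 + 4·2 + 3)/6 = 12/6 = 2; σ²_C = ((3−1)/6)² = 0.111
te_D = (2 + 4·7 + 12)/6 = 42/6 = 7; σ²_D = ((12−2)/6)² = 2.778
te_E = (4 + 4·10 + 22)/6 = 66/6 = 11; σ²_E = ((22−4)/6)² = 9.000
te_F = (3 + 4·7 + 23)/6 = 54/6 = 9; σ²_F = ((23−3)/6)² = 11.111
te_G = (11 + 4·14 + 17)/6 = 84/6 = 14; σ²_G = ((17−11)/6)² = 1.000
te_H = (5 + 4·8 + 17)/6 = 54/6 = 9; σ²_H = ((17−5)/6)² = 4.000
te_I = (2 + 4·8 + 20)/6 = 54/6 = 9; σ²_I = ((20−2)/6)² = 9.000
te_J = (3 + 4·6 + 21)/6 = 48/6 = 8; σ²_J = ((21−3)/6)² = 9.000

Forward pass:
ES_A = 0; EF_A = 11
ES_B = 0; EF_B = 14
ES_C = 14; EF_C = 14+2 = 16
ES_D = 14; EF_D = 14+7 = 21
ES_E = max(EF_A=11, EF_B=14) = 14; EF_E = 14+11 = 25
ES_F = 11; EF_F = 11+9 = 20
ES_G = 25; EF_G = 25+14 = 39
ES_H = max(EF_D=21, EF_E=25) = 25; EF_H = 25+9 = 34
ES_I = 14; EF_I = 14+9 = 23
ES_J = max(EF_C=16, EF_D=21, EF_F=20, EF_G=39, EF_H=34, EF_I=23) = 39; EF_J = 39+8 = 47
Expected project duration μ = 47 days. Critical path: B → E → G → J.

Variance along critical path = 1.000 + 9.000 + 1.000 + 9.000 = 20.000; σ = √20.000 = 4.472 days.
Z = (53 − 47) / 4.472 = 1.342
P(T ≤ 53) = Φ(1.342) ≈ 0.910

0.910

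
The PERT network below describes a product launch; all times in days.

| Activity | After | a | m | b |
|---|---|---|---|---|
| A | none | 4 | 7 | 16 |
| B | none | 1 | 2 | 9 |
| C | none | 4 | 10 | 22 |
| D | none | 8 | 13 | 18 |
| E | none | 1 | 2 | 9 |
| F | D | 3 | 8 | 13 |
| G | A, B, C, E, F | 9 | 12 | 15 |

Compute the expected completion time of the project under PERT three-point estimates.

33 days

te_A = (4 + 4·7 + 16)/6 = 48/6 = 8
te_B = (1 + 4·2 + 9)/6 = 18/6 = 3
te_C = (4 + 4·10 + 22)/6 = 66/6 = 11
te_D = (8 + 4·13 + 18)/6 = 78/6 = 13
te_E = (1 + 4·2 + 9)/6 = 18/6 = 3
te_F = (3 + 4·8 + 13)/6 = 48/6 = 8
te_G = (9 + 4·12 + 15)/6 = 72/6 = 12

Forward pass:
ES_A = 0; EF_A = 8
ES_B = 0; EF_B = 3
ES_C = 0; EF_C = 11
ES_D = 0; EF_D = 13
ES_E = 0; EF_E = 3
ES_F = 13; EF_F = 13+8 = 21
ES_G = max(EF_A=8, EF_B=3, EF_C=11, EF_E=3, EF_F=21) = 21; EF_G = 21+12 = 33
Expected project duration μ = 33 days. Critical path: D → F → G.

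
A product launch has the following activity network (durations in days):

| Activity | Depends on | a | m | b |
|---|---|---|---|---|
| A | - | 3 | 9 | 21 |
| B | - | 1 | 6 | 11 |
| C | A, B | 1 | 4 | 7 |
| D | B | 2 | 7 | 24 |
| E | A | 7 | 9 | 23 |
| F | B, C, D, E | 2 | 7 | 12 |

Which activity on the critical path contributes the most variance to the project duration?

A

te_A = (3 + 4·9 + 21)/6 = 60/6 = 10; σ²_A = ((21−3)/6)² = 9.000
te_B = (1 + 4·6 + 11)/6 = 36/6 = 6; σ²_B = ((11−1)/6)² = 2.778
te_C = (1 + 4·4 + 7)/6 = 24/6 = 4; σ²_C = ((7−1)/6)² = 1.000
te_D = (2 + 4·7 + 24)/6 = 54/6 = 9; σ²_D = ((24−2)/6)² = 13.444
te_E = (7 + 4·9 + 23)/6 = 66/6 = 11; σ²_E = ((23−7)/6)² = 7.111
te_F = (2 + 4·7 + 12)/6 = 42/6 = 7; σ²_F = ((12−2)/6)² = 2.778

Forward pass:
ES_A = 0; EF_A = 10
ES_B = 0; EF_B = 6
ES_C = max(EF_A=10, EF_B=6) = 10; EF_C = 10+4 = 14
ES_D = 6; EF_D = 6+9 = 15
ES_E = 10; EF_E = 10+11 = 21
ES_F = max(EF_B=6, EF_C=14, EF_D=15, EF_E=21) = 21; EF_F = 21+7 = 28
Expected project duration μ = 28 days. Critical path: A → E → F.

Variances on critical path: σ²_A=9.000, σ²_E=7.111, σ²_F=2.778.
Largest is σ²_A = 9.000.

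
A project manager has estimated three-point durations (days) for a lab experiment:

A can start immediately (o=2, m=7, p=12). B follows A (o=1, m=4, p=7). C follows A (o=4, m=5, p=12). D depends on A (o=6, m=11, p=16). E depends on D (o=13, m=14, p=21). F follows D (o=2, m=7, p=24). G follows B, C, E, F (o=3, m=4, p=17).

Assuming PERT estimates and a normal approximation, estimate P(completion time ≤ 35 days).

0.132

te_A = (2 + 4·7 + 12)/6 = 42/6 = 7; σ²_A = ((12−2)/6)² = 2.778
te_B = (1 + 4·4 + 7)/6 = 24/6 = 4; σ²_B = ((7−1)/6)² = 1.000
te_C = (4 + 4·5 + 12)/6 = 36/6 = 6; σ²_C = ((12−4)/6)² = 1.778
te_D = (6 + 4·11 + 16)/6 = 66/6 = 11; σ²_D = ((16−6)/6)² = 2.778
te_E = (13 + 4·14 + 21)/6 = 90/6 = 15; σ²_E = ((21−13)/6)² = 1.778
te_F = (2 + 4·7 + 24)/6 = 54/6 = 9; σ²_F = ((24−2)/6)² = 13.444
te_G = (3 + 4·4 + 17)/6 = 36/6 = 6; σ²_G = ((17−3)/6)² = 5.444

Forward pass:
ES_A = 0; EF_A = 7
ES_B = 7; EF_B = 7+4 = 11
ES_C = 7; EF_C = 7+6 = 13
ES_D = 7; EF_D = 7+11 = 18
ES_E = 18; EF_E = 18+15 = 33
ES_F = 18; EF_F = 18+9 = 27
ES_G = max(EF_B=11, EF_C=13, EF_E=33, EF_F=27) = 33; EF_G = 33+6 = 39
Expected project duration μ = 39 days. Critical path: A → D → E → G.

Variance along critical path = 2.778 + 2.778 + 1.778 + 5.444 = 12.778; σ = √12.778 = 3.575 days.
Z = (35 − 39) / 3.575 = -1.119
P(T ≤ 35) = Φ(-1.119) ≈ 0.132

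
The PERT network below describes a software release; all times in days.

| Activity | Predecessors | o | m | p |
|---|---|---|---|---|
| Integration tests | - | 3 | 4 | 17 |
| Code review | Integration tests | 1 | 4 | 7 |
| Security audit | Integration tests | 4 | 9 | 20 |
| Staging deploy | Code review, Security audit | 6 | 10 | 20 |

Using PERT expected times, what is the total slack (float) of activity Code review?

te_Integration tests = (3 + 4·4 + 17)/6 = 36/6 = 6
te_Code review = (1 + 4·4 + 7)/6 = 24/6 = 4
te_Security audit = (4 + 4·9 + 20)/6 = 60/6 = 10
te_Staging deploy = (6 + 4·10 + 20)/6 = 66/6 = 11

Forward pass:
ES_Integration tests = 0; EF_Integration tests = 6
ES_Code review = 6; EF_Code review = 6+4 = 10
ES_Security audit = 6; EF_Security audit = 6+10 = 16
ES_Staging deploy = max(EF_Code review=10, EF_Security audit=16) = 16; EF_Staging deploy = 16+11 = 27
Expected project duration μ = 27 days. Critical path: Integration tests → Security audit → Staging deploy.

Backward pass:
LF_Staging deploy = 27; LS_Staging deploy = 27−11 = 16
LF_Security audit = LS_Staging deploy = 16; LS_Security audit = 16−10 = 6
LF_Code review = LS_Staging deploy = 16; LS_Code review = 16−4 = 12
LF_Integration tests = min(LS_Code review=12, LS_Security audit=6) = 6; LS_Integration tests = 6−6 = 0
Slack_Code review = LS_Code review − ES_Code review = 12 − 6 = 6

6 days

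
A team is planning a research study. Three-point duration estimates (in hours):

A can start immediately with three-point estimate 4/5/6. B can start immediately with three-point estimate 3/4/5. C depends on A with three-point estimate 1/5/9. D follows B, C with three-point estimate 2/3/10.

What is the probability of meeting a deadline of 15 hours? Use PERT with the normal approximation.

0.699

te_A = (4 + 4·5 + 6)/6 = 30/6 = 5; σ²_A = ((6−4)/6)² = 0.111
te_B = (3 + 4·4 + 5)/6 = 24/6 = 4; σ²_B = ((5−3)/6)² = 0.111
te_C = (1 + 4·5 + 9)/6 = 30/6 = 5; σ²_C = ((9−1)/6)² = 1.778
te_D = (2 + 4·3 + 10)/6 = 24/6 = 4; σ²_D = ((10−2)/6)² = 1.778

Forward pass:
ES_A = 0; EF_A = 5
ES_B = 0; EF_B = 4
ES_C = 5; EF_C = 5+5 = 10
ES_D = max(EF_B=4, EF_C=10) = 10; EF_D = 10+4 = 14
Expected project duration μ = 14 hours. Critical path: A → C → D.

Variance along critical path = 0.111 + 1.778 + 1.778 = 3.667; σ = √3.667 = 1.915 hours.
Z = (15 − 14) / 1.915 = 0.522
P(T ≤ 15) = Φ(0.522) ≈ 0.699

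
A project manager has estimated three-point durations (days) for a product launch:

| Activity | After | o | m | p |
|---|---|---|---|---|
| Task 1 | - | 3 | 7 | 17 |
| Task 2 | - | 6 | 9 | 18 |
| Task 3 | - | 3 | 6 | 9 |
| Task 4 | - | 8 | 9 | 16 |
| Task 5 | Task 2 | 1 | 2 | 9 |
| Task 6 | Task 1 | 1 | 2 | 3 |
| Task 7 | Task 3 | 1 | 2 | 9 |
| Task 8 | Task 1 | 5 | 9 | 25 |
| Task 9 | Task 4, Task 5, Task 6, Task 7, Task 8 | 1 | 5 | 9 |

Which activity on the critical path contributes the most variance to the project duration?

Task 8

te_Task 1 = (3 + 4·7 + 17)/6 = 48/6 = 8; σ²_Task 1 = ((17−3)/6)² = 5.444
te_Task 2 = (6 + 4·9 + 18)/6 = 60/6 = 10; σ²_Task 2 = ((18−6)/6)² = 4.000
te_Task 3 = (3 + 4·6 + 9)/6 = 36/6 = 6; σ²_Task 3 = ((9−3)/6)² = 1.000
te_Task 4 = (8 + 4·9 + 16)/6 = 60/6 = 10; σ²_Task 4 = ((16−8)/6)² = 1.778
te_Task 5 = (1 + 4·2 + 9)/6 = 18/6 = 3; σ²_Task 5 = ((9−1)/6)² = 1.778
te_Task 6 = (1 + 4·2 + 3)/6 = 12/6 = 2; σ²_Task 6 = ((3−1)/6)² = 0.111
te_Task 7 = (1 + 4·2 + 9)/6 = 18/6 = 3; σ²_Task 7 = ((9−1)/6)² = 1.778
te_Task 8 = (5 + 4·9 + 25)/6 = 66/6 = 11; σ²_Task 8 = ((25−5)/6)² = 11.111
te_Task 9 = (1 + 4·5 + 9)/6 = 30/6 = 5; σ²_Task 9 = ((9−1)/6)² = 1.778

Forward pass:
ES_Task 1 = 0; EF_Task 1 = 8
ES_Task 2 = 0; EF_Task 2 = 10
ES_Task 3 = 0; EF_Task 3 = 6
ES_Task 4 = 0; EF_Task 4 = 10
ES_Task 5 = 10; EF_Task 5 = 10+3 = 13
ES_Task 6 = 8; EF_Task 6 = 8+2 = 10
ES_Task 7 = 6; EF_Task 7 = 6+3 = 9
ES_Task 8 = 8; EF_Task 8 = 8+11 = 19
ES_Task 9 = max(EF_Task 4=10, EF_Task 5=13, EF_Task 6=10, EF_Task 7=9, EF_Task 8=19) = 19; EF_Task 9 = 19+5 = 24
Expected project duration μ = 24 days. Critical path: Task 1 → Task 8 → Task 9.

Variances on critical path: σ²_Task 1=5.444, σ²_Task 8=11.111, σ²_Task 9=1.778.
Largest is σ²_Task 8 = 11.111.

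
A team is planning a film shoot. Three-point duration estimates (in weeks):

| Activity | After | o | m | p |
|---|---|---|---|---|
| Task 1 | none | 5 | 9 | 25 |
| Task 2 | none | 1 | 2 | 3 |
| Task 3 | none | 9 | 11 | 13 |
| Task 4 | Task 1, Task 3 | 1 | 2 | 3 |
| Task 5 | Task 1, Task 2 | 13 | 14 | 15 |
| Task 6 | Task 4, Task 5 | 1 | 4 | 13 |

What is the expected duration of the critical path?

30 weeks

te_Task 1 = (5 + 4·9 + 25)/6 = 66/6 = 11
te_Task 2 = (1 + 4·2 + 3)/6 = 12/6 = 2
te_Task 3 = (9 + 4·11 + 13)/6 = 66/6 = 11
te_Task 4 = (1 + 4·2 + 3)/6 = 12/6 = 2
te_Task 5 = (13 + 4·14 + 15)/6 = 84/6 = 14
te_Task 6 = (1 + 4·4 + 13)/6 = 30/6 = 5

Forward pass:
ES_Task 1 = 0; EF_Task 1 = 11
ES_Task 2 = 0; EF_Task 2 = 2
ES_Task 3 = 0; EF_Task 3 = 11
ES_Task 4 = max(EF_Task 1=11, EF_Task 3=11) = 11; EF_Task 4 = 11+2 = 13
ES_Task 5 = max(EF_Task 1=11, EF_Task 2=2) = 11; EF_Task 5 = 11+14 = 25
ES_Task 6 = max(EF_Task 4=13, EF_Task 5=25) = 25; EF_Task 6 = 25+5 = 30
Expected project duration μ = 30 weeks. Critical path: Task 1 → Task 5 → Task 6.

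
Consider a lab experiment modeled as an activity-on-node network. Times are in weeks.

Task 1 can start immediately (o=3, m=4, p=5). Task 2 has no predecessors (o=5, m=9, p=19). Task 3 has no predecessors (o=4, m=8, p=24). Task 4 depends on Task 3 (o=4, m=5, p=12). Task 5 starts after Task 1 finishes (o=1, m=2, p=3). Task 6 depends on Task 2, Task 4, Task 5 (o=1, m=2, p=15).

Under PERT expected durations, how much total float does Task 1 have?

te_Task 1 = (3 + 4·4 + 5)/6 = 24/6 = 4
te_Task 2 = (5 + 4·9 + 19)/6 = 60/6 = 10
te_Task 3 = (4 + 4·8 + 24)/6 = 60/6 = 10
te_Task 4 = (4 + 4·5 + 12)/6 = 36/6 = 6
te_Task 5 = (1 + 4·2 + 3)/6 = 12/6 = 2
te_Task 6 = (1 + 4·2 + 15)/6 = 24/6 = 4

Forward pass:
ES_Task 1 = 0; EF_Task 1 = 4
ES_Task 2 = 0; EF_Task 2 = 10
ES_Task 3 = 0; EF_Task 3 = 10
ES_Task 4 = 10; EF_Task 4 = 10+6 = 16
ES_Task 5 = 4; EF_Task 5 = 4+2 = 6
ES_Task 6 = max(EF_Task 2=10, EF_Task 4=16, EF_Task 5=6) = 16; EF_Task 6 = 16+4 = 20
Expected project duration μ = 20 weeks. Critical path: Task 3 → Task 4 → Task 6.

Backward pass:
LF_Task 6 = 20; LS_Task 6 = 20−4 = 16
LF_Task 5 = LS_Task 6 = 16; LS_Task 5 = 16−2 = 14
LF_Task 4 = LS_Task 6 = 16; LS_Task 4 = 16−6 = 10
LF_Task 3 = LS_Task 4 = 10; LS_Task 3 = 10−10 = 0
LF_Task 2 = LS_Task 6 = 16; LS_Task 2 = 16−10 = 6
LF_Task 1 = LS_Task 5 = 14; LS_Task 1 = 14−4 = 10
Slack_Task 1 = LS_Task 1 − ES_Task 1 = 10 − 0 = 10

10 weeks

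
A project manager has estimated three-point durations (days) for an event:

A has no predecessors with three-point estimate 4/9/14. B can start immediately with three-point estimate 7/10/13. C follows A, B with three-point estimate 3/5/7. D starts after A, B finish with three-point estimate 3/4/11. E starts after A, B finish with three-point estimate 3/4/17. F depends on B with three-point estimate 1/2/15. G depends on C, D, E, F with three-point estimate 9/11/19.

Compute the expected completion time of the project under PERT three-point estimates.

28 days

te_A = (4 + 4·9 + 14)/6 = 54/6 = 9
te_B = (7 + 4·10 + 13)/6 = 60/6 = 10
te_C = (3 + 4·5 + 7)/6 = 30/6 = 5
te_D = (3 + 4·4 + 11)/6 = 30/6 = 5
te_E = (3 + 4·4 + 17)/6 = 36/6 = 6
te_F = (1 + 4·2 + 15)/6 = 24/6 = 4
te_G = (9 + 4·11 + 19)/6 = 72/6 = 12

Forward pass:
ES_A = 0; EF_A = 9
ES_B = 0; EF_B = 10
ES_C = max(EF_A=9, EF_B=10) = 10; EF_C = 10+5 = 15
ES_D = max(EF_A=9, EF_B=10) = 10; EF_D = 10+5 = 15
ES_E = max(EF_A=9, EF_B=10) = 10; EF_E = 10+6 = 16
ES_F = 10; EF_F = 10+4 = 14
ES_G = max(EF_C=15, EF_D=15, EF_E=16, EF_F=14) = 16; EF_G = 16+12 = 28
Expected project duration μ = 28 days. Critical path: B → E → G.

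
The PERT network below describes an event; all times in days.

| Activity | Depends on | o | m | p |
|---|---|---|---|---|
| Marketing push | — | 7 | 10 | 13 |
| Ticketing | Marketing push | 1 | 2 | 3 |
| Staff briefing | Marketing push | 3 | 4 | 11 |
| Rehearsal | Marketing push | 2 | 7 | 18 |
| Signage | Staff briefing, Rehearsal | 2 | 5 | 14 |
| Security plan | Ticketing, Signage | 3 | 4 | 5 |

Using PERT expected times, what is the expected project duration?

28 days

te_Marketing push = (7 + 4·10 + 13)/6 = 60/6 = 10
te_Ticketing = (1 + 4·2 + 3)/6 = 12/6 = 2
te_Staff briefing = (3 + 4·4 + 11)/6 = 30/6 = 5
te_Rehearsal = (2 + 4·7 + 18)/6 = 48/6 = 8
te_Signage = (2 + 4·5 + 14)/6 = 36/6 = 6
te_Security plan = (3 + 4·4 + 5)/6 = 24/6 = 4

Forward pass:
ES_Marketing push = 0; EF_Marketing push = 10
ES_Ticketing = 10; EF_Ticketing = 10+2 = 12
ES_Staff briefing = 10; EF_Staff briefing = 10+5 = 15
ES_Rehearsal = 10; EF_Rehearsal = 10+8 = 18
ES_Signage = max(EF_Staff briefing=15, EF_Rehearsal=18) = 18; EF_Signage = 18+6 = 24
ES_Security plan = max(EF_Ticketing=12, EF_Signage=24) = 24; EF_Security plan = 24+4 = 28
Expected project duration μ = 28 days. Critical path: Marketing push → Rehearsal → Signage → Security plan.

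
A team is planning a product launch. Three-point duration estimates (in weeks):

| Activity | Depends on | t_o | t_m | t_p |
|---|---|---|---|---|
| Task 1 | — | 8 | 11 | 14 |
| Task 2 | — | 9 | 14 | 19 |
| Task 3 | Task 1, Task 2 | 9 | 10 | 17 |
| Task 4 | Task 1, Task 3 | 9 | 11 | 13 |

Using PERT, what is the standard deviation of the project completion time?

2.24 weeks

te_Task 1 = (8 + 4·11 + 14)/6 = 66/6 = 11; σ²_Task 1 = ((14−8)/6)² = 1.000
te_Task 2 = (9 + 4·14 + 19)/6 = 84/6 = 14; σ²_Task 2 = ((19−9)/6)² = 2.778
te_Task 3 = (9 + 4·10 + 17)/6 = 66/6 = 11; σ²_Task 3 = ((17−9)/6)² = 1.778
te_Task 4 = (9 + 4·11 + 13)/6 = 66/6 = 11; σ²_Task 4 = ((13−9)/6)² = 0.444

Forward pass:
ES_Task 1 = 0; EF_Task 1 = 11
ES_Task 2 = 0; EF_Task 2 = 14
ES_Task 3 = max(EF_Task 1=11, EF_Task 2=14) = 14; EF_Task 3 = 14+11 = 25
ES_Task 4 = max(EF_Task 1=11, EF_Task 3=25) = 25; EF_Task 4 = 25+11 = 36
Expected project duration μ = 36 weeks. Critical path: Task 2 → Task 3 → Task 4.

Variance along critical path = 2.778 + 1.778 + 0.444 = 5.000
σ = √5.000 = 2.236 weeks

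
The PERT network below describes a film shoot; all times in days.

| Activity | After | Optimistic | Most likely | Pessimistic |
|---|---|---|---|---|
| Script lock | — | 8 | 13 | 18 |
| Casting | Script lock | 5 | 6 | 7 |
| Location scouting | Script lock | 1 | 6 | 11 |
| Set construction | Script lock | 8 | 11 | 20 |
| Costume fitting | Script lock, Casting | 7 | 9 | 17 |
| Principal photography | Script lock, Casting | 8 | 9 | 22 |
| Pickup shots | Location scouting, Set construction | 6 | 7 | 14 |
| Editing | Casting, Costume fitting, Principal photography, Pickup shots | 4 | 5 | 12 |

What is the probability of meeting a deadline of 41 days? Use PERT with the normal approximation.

0.733

te_Script lock = (8 + 4·13 + 18)/6 = 78/6 = 13; σ²_Script lock = ((18−8)/6)² = 2.778
te_Casting = (5 + 4·6 + 7)/6 = 36/6 = 6; σ²_Casting = ((7−5)/6)² = 0.111
te_Location scouting = (1 + 4·6 + 11)/6 = 36/6 = 6; σ²_Location scouting = ((11−1)/6)² = 2.778
te_Set construction = (8 + 4·11 + 20)/6 = 72/6 = 12; σ²_Set construction = ((20−8)/6)² = 4.000
te_Costume fitting = (7 + 4·9 + 17)/6 = 60/6 = 10; σ²_Costume fitting = ((17−7)/6)² = 2.778
te_Principal photography = (8 + 4·9 + 22)/6 = 66/6 = 11; σ²_Principal photography = ((22−8)/6)² = 5.444
te_Pickup shots = (6 + 4·7 + 14)/6 = 48/6 = 8; σ²_Pickup shots = ((14−6)/6)² = 1.778
te_Editing = (4 + 4·5 + 12)/6 = 36/6 = 6; σ²_Editing = ((12−4)/6)² = 1.778

Forward pass:
ES_Script lock = 0; EF_Script lock = 13
ES_Casting = 13; EF_Casting = 13+6 = 19
ES_Location scouting = 13; EF_Location scouting = 13+6 = 19
ES_Set construction = 13; EF_Set construction = 13+12 = 25
ES_Costume fitting = max(EF_Script lock=13, EF_Casting=19) = 19; EF_Costume fitting = 19+10 = 29
ES_Principal photography = max(EF_Script lock=13, EF_Casting=19) = 19; EF_Principal photography = 19+11 = 30
ES_Pickup shots = max(EF_Location scouting=19, EF_Set construction=25) = 25; EF_Pickup shots = 25+8 = 33
ES_Editing = max(EF_Casting=19, EF_Costume fitting=29, EF_Principal photography=30, EF_Pickup shots=33) = 33; EF_Editing = 33+6 = 39
Expected project duration μ = 39 days. Critical path: Script lock → Set construction → Pickup shots → Editing.

Variance along critical path = 2.778 + 4.000 + 1.778 + 1.778 = 10.333; σ = √10.333 = 3.215 days.
Z = (41 − 39) / 3.215 = 0.622
P(T ≤ 41) = Φ(0.622) ≈ 0.733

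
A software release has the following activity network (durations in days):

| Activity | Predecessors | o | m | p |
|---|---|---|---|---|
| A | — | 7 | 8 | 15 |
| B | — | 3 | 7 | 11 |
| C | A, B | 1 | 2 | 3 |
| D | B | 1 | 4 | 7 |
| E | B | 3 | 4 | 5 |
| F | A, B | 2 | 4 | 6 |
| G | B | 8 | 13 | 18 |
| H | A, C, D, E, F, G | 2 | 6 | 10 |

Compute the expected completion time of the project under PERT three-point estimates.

te_A = (7 + 4·8 + 15)/6 = 54/6 = 9
te_B = (3 + 4·7 + 11)/6 = 42/6 = 7
te_C = (1 + 4·2 + 3)/6 = 12/6 = 2
te_D = (1 + 4·4 + 7)/6 = 24/6 = 4
te_E = (3 + 4·4 + 5)/6 = 24/6 = 4
te_F = (2 + 4·4 + 6)/6 = 24/6 = 4
te_G = (8 + 4·13 + 18)/6 = 78/6 = 13
te_H = (2 + 4·6 + 10)/6 = 36/6 = 6

Forward pass:
ES_A = 0; EF_A = 9
ES_B = 0; EF_B = 7
ES_C = max(EF_A=9, EF_B=7) = 9; EF_C = 9+2 = 11
ES_D = 7; EF_D = 7+4 = 11
ES_E = 7; EF_E = 7+4 = 11
ES_F = max(EF_A=9, EF_B=7) = 9; EF_F = 9+4 = 13
ES_G = 7; EF_G = 7+13 = 20
ES_H = max(EF_A=9, EF_C=11, EF_D=11, EF_E=11, EF_F=13, EF_G=20) = 20; EF_H = 20+6 = 26
Expected project duration μ = 26 days. Critical path: B → G → H.

26 days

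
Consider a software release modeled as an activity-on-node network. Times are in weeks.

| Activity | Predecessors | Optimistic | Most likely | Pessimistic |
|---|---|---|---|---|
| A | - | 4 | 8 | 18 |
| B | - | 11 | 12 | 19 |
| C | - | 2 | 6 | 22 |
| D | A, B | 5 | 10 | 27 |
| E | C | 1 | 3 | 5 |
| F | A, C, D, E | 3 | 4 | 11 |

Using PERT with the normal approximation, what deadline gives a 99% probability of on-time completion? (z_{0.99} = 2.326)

te_A = (4 + 4·8 + 18)/6 = 54/6 = 9; σ²_A = ((18−4)/6)² = 5.444
te_B = (11 + 4·12 + 19)/6 = 78/6 = 13; σ²_B = ((19−11)/6)² = 1.778
te_C = (2 + 4·6 + 22)/6 = 48/6 = 8; σ²_C = ((22−2)/6)² = 11.111
te_D = (5 + 4·10 + 27)/6 = 72/6 = 12; σ²_D = ((27−5)/6)² = 13.444
te_E = (1 + 4·3 + 5)/6 = 18/6 = 3; σ²_E = ((5−1)/6)² = 0.444
te_F = (3 + 4·4 + 11)/6 = 30/6 = 5; σ²_F = ((11−3)/6)² = 1.778

Forward pass:
ES_A = 0; EF_A = 9
ES_B = 0; EF_B = 13
ES_C = 0; EF_C = 8
ES_D = max(EF_A=9, EF_B=13) = 13; EF_D = 13+12 = 25
ES_E = 8; EF_E = 8+3 = 11
ES_F = max(EF_A=9, EF_C=8, EF_D=25, EF_E=11) = 25; EF_F = 25+5 = 30
Expected project duration μ = 30 weeks. Critical path: B → D → F.

Variance along critical path = 1.778 + 13.444 + 1.778 = 17.000; σ = 4.123 weeks.
D = μ + z·σ = 30 + 2.326·4.123 = 39.6 weeks

39.6 weeks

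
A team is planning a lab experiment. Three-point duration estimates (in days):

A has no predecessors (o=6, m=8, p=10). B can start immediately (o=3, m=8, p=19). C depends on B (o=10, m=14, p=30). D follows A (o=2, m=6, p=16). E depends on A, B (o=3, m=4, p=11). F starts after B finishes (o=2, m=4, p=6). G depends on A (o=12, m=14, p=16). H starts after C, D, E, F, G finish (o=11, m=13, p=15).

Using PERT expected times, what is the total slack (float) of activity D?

te_A = (6 + 4·8 + 10)/6 = 48/6 = 8
te_B = (3 + 4·8 + 19)/6 = 54/6 = 9
te_C = (10 + 4·14 + 30)/6 = 96/6 = 16
te_D = (2 + 4·6 + 16)/6 = 42/6 = 7
te_E = (3 + 4·4 + 11)/6 = 30/6 = 5
te_F = (2 + 4·4 + 6)/6 = 24/6 = 4
te_G = (12 + 4·14 + 16)/6 = 84/6 = 14
te_H = (11 + 4·13 + 15)/6 = 78/6 = 13

Forward pass:
ES_A = 0; EF_A = 8
ES_B = 0; EF_B = 9
ES_C = 9; EF_C = 9+16 = 25
ES_D = 8; EF_D = 8+7 = 15
ES_E = max(EF_A=8, EF_B=9) = 9; EF_E = 9+5 = 14
ES_F = 9; EF_F = 9+4 = 13
ES_G = 8; EF_G = 8+14 = 22
ES_H = max(EF_C=25, EF_D=15, EF_E=14, EF_F=13, EF_G=22) = 25; EF_H = 25+13 = 38
Expected project duration μ = 38 days. Critical path: B → C → H.

Backward pass:
LF_H = 38; LS_H = 38−13 = 25
LF_G = LS_H = 25; LS_G = 25−14 = 11
LF_F = LS_H = 25; LS_F = 25−4 = 21
LF_E = LS_H = 25; LS_E = 25−5 = 20
LF_D = LS_H = 25; LS_D = 25−7 = 18
LF_C = LS_H = 25; LS_C = 25−16 = 9
LF_B = min(LS_C=9, LS_E=20, LS_F=21) = 9; LS_B = 9−9 = 0
LF_A = min(LS_D=18, LS_E=20, LS_G=11) = 11; LS_A = 11−8 = 3
Slack_D = LS_D − ES_D = 18 − 8 = 10

10 days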